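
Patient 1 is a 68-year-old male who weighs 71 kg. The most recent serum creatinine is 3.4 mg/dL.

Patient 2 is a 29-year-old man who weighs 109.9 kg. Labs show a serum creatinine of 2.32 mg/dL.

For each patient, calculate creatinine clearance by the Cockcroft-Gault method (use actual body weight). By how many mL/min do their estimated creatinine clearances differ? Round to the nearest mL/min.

52 mL/min

Patient 1: CrCl = (140 − 68) × 71 / (72 × 3.4) = 5112.0 / 244.80 ≈ 20.9 mL/min
Patient 2: CrCl = (140 − 29) × 109.9 / (72 × 2.32) = 12198.9 / 167.04 ≈ 73.0 mL/min
|20.9 − 73.0| = 52.1 mL/min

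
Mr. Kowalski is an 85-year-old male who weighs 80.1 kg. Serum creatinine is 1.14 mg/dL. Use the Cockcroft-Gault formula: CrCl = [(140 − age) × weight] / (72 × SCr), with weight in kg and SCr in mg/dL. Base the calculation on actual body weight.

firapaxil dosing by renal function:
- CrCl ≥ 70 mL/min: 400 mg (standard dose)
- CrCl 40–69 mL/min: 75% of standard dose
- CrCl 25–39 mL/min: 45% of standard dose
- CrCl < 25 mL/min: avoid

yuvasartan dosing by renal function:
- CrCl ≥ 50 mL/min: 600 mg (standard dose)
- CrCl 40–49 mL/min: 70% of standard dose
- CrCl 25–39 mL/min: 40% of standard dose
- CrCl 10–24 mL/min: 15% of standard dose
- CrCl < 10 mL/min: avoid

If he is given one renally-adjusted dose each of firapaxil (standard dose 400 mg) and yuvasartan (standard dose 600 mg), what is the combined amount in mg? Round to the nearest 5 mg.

900 mg

CrCl = (140 − 85) × 80.1 / (72 × 1.14) = 4405.5 / 82.08 ≈ 53.7 mL/min
CrCl ≈ 54 mL/min.
firapaxil: 40–69 mL/min → 75% of 400 mg = 300 mg.
yuvasartan: ≥ 50 mL/min → 100% of 600 mg = 600 mg.
Total = 300 + 600 = 900 mg.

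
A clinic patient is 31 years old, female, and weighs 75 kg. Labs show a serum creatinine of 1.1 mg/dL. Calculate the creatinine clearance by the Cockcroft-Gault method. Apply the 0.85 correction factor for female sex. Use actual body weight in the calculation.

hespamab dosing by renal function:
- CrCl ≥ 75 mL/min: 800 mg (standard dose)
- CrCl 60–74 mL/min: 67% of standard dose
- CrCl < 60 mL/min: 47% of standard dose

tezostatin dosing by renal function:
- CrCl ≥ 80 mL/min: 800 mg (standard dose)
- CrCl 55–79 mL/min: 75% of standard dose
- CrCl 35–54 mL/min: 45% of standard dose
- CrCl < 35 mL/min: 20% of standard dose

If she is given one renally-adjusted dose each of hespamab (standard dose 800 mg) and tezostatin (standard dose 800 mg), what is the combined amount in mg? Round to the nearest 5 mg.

1600 mg

CrCl = (140 − 31) × 75 / (72 × 1.1) × 0.85 = 8175.0 / 79.20 × 0.85 ≈ 87.7 mL/min
CrCl ≈ 88 mL/min.
hespamab: ≥ 75 mL/min → 100% of 800 mg = 800 mg.
tezostatin: ≥ 80 mL/min → 100% of 800 mg = 800 mg.
Total = 800 + 800 = 1600 mg.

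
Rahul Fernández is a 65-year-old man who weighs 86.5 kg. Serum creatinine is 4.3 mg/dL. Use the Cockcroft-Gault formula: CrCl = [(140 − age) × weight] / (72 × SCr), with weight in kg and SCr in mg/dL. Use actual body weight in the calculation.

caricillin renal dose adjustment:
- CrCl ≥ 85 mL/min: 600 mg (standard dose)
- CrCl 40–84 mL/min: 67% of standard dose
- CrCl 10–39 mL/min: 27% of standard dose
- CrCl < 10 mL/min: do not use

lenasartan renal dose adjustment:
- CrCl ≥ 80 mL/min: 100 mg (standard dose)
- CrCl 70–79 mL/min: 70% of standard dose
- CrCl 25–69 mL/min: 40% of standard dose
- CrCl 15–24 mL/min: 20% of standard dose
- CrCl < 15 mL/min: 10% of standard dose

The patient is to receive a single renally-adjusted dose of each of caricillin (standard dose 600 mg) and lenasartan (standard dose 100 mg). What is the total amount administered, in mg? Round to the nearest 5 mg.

CrCl = (140 − 65) × 86.5 / (72 × 4.3) = 6487.5 / 309.60 ≈ 21.0 mL/min
CrCl ≈ 21 mL/min.
caricillin: 10–39 mL/min → 27% of 600 mg = 162 mg.
lenasartan: 15–24 mL/min → 20% of 100 mg = 20 mg.
Total = 162 + 20 = 182 mg.

180 mg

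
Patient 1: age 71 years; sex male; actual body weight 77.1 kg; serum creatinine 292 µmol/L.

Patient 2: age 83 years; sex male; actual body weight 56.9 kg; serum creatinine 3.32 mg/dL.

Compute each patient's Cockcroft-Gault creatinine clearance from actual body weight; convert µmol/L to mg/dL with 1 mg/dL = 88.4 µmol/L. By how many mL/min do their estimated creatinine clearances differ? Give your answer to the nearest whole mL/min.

Patient 1: SCr = 292 / 88.4 = 3.303 mg/dL
Patient 1: CrCl = (140 − 71) × 77.1 / (72 × 3.303) = 5319.9 / 237.82 ≈ 22.4 mL/min
Patient 2: CrCl = (140 − 83) × 56.9 / (72 × 3.32) = 3243.3 / 239.04 ≈ 13.6 mL/min
|22.4 − 13.6| = 8.8 mL/min

9 mL/min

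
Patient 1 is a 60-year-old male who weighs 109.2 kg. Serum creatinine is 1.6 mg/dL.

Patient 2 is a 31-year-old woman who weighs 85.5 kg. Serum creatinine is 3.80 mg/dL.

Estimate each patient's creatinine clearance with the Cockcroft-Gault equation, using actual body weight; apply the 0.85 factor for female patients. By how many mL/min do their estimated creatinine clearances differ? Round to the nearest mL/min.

Patient 1: CrCl = (140 − 60) × 109.2 / (72 × 1.6) = 8736.0 / 115.20 ≈ 75.8 mL/min
Patient 2: CrCl = (140 − 31) × 85.5 / (72 × 3.8) × 0.85 = 9319.5 / 273.60 × 0.85 ≈ 29.0 mL/min
|75.8 − 29.0| = 46.8 mL/min

47 mL/min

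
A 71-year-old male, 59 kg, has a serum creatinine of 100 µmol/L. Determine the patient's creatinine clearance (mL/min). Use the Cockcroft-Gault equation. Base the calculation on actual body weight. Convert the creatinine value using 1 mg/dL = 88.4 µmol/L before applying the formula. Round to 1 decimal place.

50.0 mL/min

SCr = 100 / 88.4 = 1.131 mg/dL
CrCl = (140 − 71) × 59 / (72 × 1.131) = 4071.0 / 81.43 ≈ 50.0 mL/min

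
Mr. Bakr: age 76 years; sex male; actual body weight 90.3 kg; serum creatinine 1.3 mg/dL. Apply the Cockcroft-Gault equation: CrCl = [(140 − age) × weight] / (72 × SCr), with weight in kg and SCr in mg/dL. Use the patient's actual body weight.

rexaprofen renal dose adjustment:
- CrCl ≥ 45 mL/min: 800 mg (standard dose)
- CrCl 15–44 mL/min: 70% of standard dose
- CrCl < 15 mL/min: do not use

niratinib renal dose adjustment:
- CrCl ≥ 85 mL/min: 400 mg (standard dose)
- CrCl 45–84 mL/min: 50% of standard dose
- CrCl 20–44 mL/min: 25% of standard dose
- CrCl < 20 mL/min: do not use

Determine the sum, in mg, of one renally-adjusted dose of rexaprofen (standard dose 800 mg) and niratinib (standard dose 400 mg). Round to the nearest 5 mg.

1000 mg

CrCl = (140 − 76) × 90.3 / (72 × 1.3) = 5779.2 / 93.60 ≈ 61.7 mL/min
CrCl ≈ 62 mL/min.
rexaprofen: ≥ 45 mL/min → 100% of 800 mg = 800 mg.
niratinib: 45–84 mL/min → 50% of 400 mg = 200 mg.
Total = 800 + 200 = 1000 mg.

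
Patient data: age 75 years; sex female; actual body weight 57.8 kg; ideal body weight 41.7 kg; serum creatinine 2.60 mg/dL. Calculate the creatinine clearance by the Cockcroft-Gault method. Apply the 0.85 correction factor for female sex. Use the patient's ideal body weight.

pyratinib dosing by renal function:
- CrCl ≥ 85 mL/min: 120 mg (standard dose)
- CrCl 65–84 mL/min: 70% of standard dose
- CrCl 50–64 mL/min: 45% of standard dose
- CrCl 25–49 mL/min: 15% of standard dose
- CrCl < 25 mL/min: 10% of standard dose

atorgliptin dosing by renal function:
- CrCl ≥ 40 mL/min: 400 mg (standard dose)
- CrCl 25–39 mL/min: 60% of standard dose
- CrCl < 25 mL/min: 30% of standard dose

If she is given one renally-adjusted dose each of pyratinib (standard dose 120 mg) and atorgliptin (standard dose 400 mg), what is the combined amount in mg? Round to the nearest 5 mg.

CrCl = (140 − 75) × 41.7 / (72 × 2.6) × 0.85 = 2710.5 / 187.20 × 0.85 ≈ 12.3 mL/min
CrCl ≈ 12 mL/min.
pyratinib: < 25 mL/min → 10% of 120 mg = 12 mg.
atorgliptin: < 25 mL/min → 30% of 400 mg = 120 mg.
Total = 12 + 120 = 132 mg.

130 mg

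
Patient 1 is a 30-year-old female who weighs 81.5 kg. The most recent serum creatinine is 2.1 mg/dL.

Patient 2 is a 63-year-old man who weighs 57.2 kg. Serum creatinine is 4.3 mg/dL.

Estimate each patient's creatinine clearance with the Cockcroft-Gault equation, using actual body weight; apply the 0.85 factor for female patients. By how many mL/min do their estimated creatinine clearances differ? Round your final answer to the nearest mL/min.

36 mL/min

Patient 1: CrCl = (140 − 30) × 81.5 / (72 × 2.1) × 0.85 = 8965.0 / 151.20 × 0.85 ≈ 50.4 mL/min
Patient 2: CrCl = (140 − 63) × 57.2 / (72 × 4.3) = 4404.4 / 309.60 ≈ 14.2 mL/min
|50.4 − 14.2| = 36.2 mL/min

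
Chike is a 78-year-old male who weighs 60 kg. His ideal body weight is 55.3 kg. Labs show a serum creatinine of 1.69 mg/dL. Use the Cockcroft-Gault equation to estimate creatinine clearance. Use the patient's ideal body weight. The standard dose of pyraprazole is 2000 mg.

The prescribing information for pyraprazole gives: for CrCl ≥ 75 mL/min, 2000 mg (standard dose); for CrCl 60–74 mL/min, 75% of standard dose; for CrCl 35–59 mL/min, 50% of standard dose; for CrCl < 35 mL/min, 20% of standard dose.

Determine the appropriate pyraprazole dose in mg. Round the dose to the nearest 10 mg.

400 mg

CrCl = (140 − 78) × 55.3 / (72 × 1.69) = 3428.6 / 121.68 ≈ 28.2 mL/min
CrCl ≈ 28 mL/min → bracket < 35 mL/min.
20% of 2000 mg = 400 mg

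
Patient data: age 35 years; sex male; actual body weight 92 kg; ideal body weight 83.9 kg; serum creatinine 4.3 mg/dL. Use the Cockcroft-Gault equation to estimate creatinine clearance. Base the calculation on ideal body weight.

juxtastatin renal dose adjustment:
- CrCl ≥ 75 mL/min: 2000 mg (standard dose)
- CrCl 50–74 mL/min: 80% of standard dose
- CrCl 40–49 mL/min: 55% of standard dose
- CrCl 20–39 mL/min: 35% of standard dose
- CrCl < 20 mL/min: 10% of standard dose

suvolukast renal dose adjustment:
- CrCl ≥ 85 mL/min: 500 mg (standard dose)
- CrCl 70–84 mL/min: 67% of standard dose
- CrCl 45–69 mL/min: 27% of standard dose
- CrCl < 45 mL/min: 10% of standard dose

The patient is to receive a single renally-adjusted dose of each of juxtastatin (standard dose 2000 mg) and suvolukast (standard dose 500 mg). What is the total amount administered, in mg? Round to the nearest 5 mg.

CrCl = (140 − 35) × 83.9 / (72 × 4.3) = 8809.5 / 309.60 ≈ 28.5 mL/min
CrCl ≈ 28 mL/min.
juxtastatin: 20–39 mL/min → 35% of 2000 mg = 700 mg.
suvolukast: < 45 mL/min → 10% of 500 mg = 50 mg.
Total = 700 + 50 = 750 mg.

750 mg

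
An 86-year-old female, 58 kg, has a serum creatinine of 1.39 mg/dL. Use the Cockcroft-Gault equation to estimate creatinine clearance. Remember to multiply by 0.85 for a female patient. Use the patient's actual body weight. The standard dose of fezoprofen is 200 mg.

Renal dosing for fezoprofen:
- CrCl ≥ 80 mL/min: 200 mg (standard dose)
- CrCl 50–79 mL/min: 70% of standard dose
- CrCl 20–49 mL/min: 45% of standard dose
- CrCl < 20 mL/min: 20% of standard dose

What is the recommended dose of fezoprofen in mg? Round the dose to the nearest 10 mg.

CrCl = (140 − 86) × 58 / (72 × 1.39) × 0.85 = 3132.0 / 100.08 × 0.85 ≈ 26.6 mL/min
CrCl ≈ 27 mL/min → bracket 20–49 mL/min.
45% of 200 mg = 90 mg

90 mg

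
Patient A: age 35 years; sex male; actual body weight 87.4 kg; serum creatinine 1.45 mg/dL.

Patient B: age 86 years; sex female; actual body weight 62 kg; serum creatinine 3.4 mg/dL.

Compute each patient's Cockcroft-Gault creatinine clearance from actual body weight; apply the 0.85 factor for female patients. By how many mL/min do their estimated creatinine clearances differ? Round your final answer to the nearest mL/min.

Patient A: CrCl = (140 − 35) × 87.4 / (72 × 1.45) = 9177.0 / 104.40 ≈ 87.9 mL/min
Patient B: CrCl = (140 − 86) × 62 / (72 × 3.4) × 0.85 = 3348.0 / 244.80 × 0.85 ≈ 11.6 mL/min
|87.9 − 11.6| = 76.3 mL/min

76 mL/min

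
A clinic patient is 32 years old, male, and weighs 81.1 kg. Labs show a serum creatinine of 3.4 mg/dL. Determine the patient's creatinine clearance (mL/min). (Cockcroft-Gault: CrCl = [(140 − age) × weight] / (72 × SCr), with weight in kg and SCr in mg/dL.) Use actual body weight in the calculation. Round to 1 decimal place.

CrCl = (140 − 32) × 81.1 / (72 × 3.4) = 8758.8 / 244.80 ≈ 35.8 mL/min

35.8 mL/min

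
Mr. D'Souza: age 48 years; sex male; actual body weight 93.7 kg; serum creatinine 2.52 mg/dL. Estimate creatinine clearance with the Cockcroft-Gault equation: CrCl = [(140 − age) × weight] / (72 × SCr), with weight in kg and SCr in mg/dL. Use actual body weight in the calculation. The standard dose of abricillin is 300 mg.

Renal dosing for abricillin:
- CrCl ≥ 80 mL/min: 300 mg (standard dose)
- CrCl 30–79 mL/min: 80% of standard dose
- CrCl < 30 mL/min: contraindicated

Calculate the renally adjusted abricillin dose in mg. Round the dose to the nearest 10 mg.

CrCl = (140 − 48) × 93.7 / (72 × 2.52) = 8620.4 / 181.44 ≈ 47.5 mL/min
CrCl ≈ 48 mL/min → bracket 30–79 mL/min.
80% of 300 mg = 240 mg

240 mg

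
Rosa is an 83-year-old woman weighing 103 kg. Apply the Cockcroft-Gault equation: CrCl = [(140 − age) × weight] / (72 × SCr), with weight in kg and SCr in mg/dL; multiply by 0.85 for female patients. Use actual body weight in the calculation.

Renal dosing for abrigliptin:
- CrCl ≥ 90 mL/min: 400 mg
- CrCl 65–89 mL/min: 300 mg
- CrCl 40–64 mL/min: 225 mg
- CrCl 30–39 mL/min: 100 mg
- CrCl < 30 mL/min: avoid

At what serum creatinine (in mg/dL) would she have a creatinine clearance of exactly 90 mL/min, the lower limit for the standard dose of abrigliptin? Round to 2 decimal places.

0.77 mg/dL

Standard dose requires CrCl ≥ 90 mL/min.
Set (140 − 83) × 103 × 0.85 / (72 × SCr) = 90
SCr = (140 − 83) × 103 × 0.85 / (72 × 90) = 0.770 mg/dL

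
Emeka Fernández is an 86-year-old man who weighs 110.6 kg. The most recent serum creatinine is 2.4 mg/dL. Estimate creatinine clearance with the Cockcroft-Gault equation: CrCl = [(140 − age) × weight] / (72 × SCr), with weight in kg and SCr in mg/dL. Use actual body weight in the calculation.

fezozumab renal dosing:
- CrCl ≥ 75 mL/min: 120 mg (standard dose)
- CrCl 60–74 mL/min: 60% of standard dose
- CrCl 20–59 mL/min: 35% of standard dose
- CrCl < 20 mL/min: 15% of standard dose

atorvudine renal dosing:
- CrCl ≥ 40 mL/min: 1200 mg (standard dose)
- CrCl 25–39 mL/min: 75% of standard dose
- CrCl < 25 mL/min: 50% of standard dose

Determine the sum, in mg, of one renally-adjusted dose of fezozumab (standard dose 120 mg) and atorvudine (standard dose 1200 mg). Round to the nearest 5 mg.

CrCl = (140 − 86) × 110.6 / (72 × 2.4) = 5972.4 / 172.80 ≈ 34.6 mL/min
CrCl ≈ 35 mL/min.
fezozumab: 20–59 mL/min → 35% of 120 mg = 42 mg.
atorvudine: 25–39 mL/min → 75% of 1200 mg = 900 mg.
Total = 42 + 900 = 942 mg.

940 mg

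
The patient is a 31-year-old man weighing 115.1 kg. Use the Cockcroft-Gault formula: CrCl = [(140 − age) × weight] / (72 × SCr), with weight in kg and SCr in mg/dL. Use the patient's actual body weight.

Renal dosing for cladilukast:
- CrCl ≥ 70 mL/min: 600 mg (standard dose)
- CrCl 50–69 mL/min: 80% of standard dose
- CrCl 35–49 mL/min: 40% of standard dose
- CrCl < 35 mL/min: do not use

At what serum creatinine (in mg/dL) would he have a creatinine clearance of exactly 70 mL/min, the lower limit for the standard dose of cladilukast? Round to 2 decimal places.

2.49 mg/dL

Standard dose requires CrCl ≥ 70 mL/min.
Set (140 − 31) × 115.1 / (72 × SCr) = 70
SCr = (140 − 31) × 115.1 / (72 × 70) = 2.489 mg/dL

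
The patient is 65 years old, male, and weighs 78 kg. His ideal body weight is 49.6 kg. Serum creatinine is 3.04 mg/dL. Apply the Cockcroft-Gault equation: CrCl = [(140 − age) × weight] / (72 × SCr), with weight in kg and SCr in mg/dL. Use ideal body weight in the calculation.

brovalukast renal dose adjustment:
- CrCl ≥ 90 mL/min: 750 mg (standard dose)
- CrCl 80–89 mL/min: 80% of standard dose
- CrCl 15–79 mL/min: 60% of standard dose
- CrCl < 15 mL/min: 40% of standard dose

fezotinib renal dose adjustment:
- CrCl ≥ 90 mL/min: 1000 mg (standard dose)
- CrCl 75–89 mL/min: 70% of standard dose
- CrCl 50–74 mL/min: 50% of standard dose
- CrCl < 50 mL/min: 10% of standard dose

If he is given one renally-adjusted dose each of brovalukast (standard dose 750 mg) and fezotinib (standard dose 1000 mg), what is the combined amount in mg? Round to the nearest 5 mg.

CrCl = (140 − 65) × 49.6 / (72 × 3.04) = 3720.0 / 218.88 ≈ 17.0 mL/min
CrCl ≈ 17 mL/min.
brovalukast: 15–79 mL/min → 60% of 750 mg = 450 mg.
fezotinib: < 50 mL/min → 10% of 1000 mg = 100 mg.
Total = 450 + 100 = 550 mg.

550 mg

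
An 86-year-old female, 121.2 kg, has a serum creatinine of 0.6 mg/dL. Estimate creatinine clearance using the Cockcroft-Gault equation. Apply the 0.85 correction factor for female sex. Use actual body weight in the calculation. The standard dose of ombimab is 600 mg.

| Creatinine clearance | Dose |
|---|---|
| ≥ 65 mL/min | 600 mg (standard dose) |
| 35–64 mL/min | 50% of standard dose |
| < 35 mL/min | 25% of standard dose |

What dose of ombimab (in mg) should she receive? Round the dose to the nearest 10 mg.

600 mg

CrCl = (140 − 86) × 121.2 / (72 × 0.6) × 0.85 = 6544.8 / 43.20 × 0.85 ≈ 128.8 mL/min
CrCl ≈ 129 mL/min → bracket ≥ 65 mL/min.
100% of 600 mg = 600 mg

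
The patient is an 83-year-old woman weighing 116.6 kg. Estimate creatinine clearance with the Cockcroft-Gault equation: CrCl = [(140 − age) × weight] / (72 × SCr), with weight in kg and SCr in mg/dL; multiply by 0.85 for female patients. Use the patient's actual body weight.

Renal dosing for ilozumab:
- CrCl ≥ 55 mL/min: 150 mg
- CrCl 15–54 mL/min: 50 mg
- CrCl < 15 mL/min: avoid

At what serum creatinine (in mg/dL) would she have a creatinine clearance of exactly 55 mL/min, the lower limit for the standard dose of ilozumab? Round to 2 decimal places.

1.43 mg/dL

Standard dose requires CrCl ≥ 55 mL/min.
Set (140 − 83) × 116.6 × 0.85 / (72 × SCr) = 55
SCr = (140 − 83) × 116.6 × 0.85 / (72 × 55) = 1.427 mg/dL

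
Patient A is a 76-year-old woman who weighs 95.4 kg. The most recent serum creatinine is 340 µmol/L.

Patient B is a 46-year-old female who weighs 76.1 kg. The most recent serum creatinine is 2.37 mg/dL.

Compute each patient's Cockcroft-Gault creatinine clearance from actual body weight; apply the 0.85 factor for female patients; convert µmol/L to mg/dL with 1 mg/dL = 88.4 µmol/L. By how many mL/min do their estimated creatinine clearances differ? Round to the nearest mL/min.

17 mL/min

Patient A: SCr = 340 / 88.4 = 3.846 mg/dL
Patient A: CrCl = (140 − 76) × 95.4 / (72 × 3.846) × 0.85 = 6105.6 / 276.91 × 0.85 ≈ 18.7 mL/min
Patient B: CrCl = (140 − 46) × 76.1 / (72 × 2.37) × 0.85 = 7153.4 / 170.64 × 0.85 ≈ 35.6 mL/min
|18.7 − 35.6| = 16.9 mL/min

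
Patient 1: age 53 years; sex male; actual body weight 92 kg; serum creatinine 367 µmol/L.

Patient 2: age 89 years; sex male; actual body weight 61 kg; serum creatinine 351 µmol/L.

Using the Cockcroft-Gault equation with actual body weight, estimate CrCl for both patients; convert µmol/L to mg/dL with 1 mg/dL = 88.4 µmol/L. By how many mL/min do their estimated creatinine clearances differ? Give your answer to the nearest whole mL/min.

16 mL/min

Patient 1: SCr = 367 / 88.4 = 4.152 mg/dL
Patient 1: CrCl = (140 − 53) × 92 / (72 × 4.152) = 8004.0 / 298.94 ≈ 26.8 mL/min
Patient 2: SCr = 351 / 88.4 = 3.971 mg/dL
Patient 2: CrCl = (140 − 89) × 61 / (72 × 3.971) = 3111.0 / 285.91 ≈ 10.9 mL/min
|26.8 − 10.9| = 15.9 mL/min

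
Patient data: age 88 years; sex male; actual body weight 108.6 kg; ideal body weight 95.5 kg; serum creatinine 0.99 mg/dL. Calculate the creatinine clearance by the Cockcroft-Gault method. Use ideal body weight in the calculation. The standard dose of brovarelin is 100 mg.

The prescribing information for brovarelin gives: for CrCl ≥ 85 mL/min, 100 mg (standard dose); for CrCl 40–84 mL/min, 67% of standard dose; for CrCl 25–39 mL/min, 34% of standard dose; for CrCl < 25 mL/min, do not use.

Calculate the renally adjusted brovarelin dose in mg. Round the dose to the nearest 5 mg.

65 mg

CrCl = (140 − 88) × 95.5 / (72 × 0.99) = 4966.0 / 71.28 ≈ 69.7 mL/min
CrCl ≈ 70 mL/min → bracket 40–84 mL/min.
67% of 100 mg = 67 mg → 65 mg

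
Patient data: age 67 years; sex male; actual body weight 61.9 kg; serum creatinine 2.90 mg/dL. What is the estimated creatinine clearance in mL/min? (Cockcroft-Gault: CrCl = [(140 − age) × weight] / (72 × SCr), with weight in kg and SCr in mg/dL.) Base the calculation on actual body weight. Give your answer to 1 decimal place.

CrCl = (140 − 67) × 61.9 / (72 × 2.9) = 4518.7 / 208.80 ≈ 21.6 mL/min

21.6 mL/min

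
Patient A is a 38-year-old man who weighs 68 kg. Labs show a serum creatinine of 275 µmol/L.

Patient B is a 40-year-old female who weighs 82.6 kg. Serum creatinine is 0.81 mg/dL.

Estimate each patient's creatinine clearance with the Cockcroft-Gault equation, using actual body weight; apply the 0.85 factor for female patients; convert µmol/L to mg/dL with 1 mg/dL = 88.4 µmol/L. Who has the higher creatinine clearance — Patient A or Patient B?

Patient A: SCr = 275 / 88.4 = 3.111 mg/dL
Patient A: CrCl = (140 − 38) × 68 / (72 × 3.111) = 6936.0 / 223.99 ≈ 31.0 mL/min
Patient B: CrCl = (140 − 40) × 82.6 / (72 × 0.81) × 0.85 = 8260.0 / 58.32 × 0.85 ≈ 120.4 mL/min
31.0 vs 120.4 mL/min → Patient B is higher.

Patient B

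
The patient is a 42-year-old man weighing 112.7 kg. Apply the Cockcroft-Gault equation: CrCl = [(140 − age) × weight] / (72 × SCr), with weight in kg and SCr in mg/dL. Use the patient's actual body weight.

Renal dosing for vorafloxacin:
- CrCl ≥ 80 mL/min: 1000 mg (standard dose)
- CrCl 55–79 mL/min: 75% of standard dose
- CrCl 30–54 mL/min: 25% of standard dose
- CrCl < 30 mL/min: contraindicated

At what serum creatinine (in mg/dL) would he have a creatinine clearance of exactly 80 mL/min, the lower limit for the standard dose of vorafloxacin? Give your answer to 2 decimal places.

1.92 mg/dL

Standard dose requires CrCl ≥ 80 mL/min.
Set (140 − 42) × 112.7 / (72 × SCr) = 80
SCr = (140 − 42) × 112.7 / (72 × 80) = 1.917 mg/dL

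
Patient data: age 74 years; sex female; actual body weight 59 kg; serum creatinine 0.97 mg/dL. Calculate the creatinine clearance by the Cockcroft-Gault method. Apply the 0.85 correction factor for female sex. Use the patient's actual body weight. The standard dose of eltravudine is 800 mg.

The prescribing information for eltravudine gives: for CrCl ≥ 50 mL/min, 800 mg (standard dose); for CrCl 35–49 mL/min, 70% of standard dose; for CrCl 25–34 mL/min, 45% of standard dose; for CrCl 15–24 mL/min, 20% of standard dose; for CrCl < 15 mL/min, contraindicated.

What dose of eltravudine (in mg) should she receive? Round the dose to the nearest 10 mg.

560 mg

CrCl = (140 − 74) × 59 / (72 × 0.97) × 0.85 = 3894.0 / 69.84 × 0.85 ≈ 47.4 mL/min
CrCl ≈ 47 mL/min → bracket 35–49 mL/min.
70% of 800 mg = 560 mg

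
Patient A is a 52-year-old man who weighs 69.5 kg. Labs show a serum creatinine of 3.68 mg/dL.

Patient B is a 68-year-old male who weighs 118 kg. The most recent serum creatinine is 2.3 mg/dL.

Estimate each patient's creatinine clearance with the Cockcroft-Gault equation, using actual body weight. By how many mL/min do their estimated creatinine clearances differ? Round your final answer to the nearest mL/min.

28 mL/min

Patient A: CrCl = (140 − 52) × 69.5 / (72 × 3.68) = 6116.0 / 264.96 ≈ 23.1 mL/min
Patient B: CrCl = (140 − 68) × 118 / (72 × 2.3) = 8496.0 / 165.60 ≈ 51.3 mL/min
|23.1 − 51.3| = 28.2 mL/min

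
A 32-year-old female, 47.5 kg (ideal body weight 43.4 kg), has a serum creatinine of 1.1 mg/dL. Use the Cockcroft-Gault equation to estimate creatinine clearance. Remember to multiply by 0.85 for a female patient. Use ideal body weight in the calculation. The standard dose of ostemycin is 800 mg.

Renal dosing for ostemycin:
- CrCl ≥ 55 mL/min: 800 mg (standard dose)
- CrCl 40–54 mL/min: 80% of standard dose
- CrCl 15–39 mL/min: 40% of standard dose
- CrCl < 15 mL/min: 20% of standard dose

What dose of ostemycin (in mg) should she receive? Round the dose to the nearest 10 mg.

640 mg

CrCl = (140 − 32) × 43.4 / (72 × 1.1) × 0.85 = 4687.2 / 79.20 × 0.85 ≈ 50.3 mL/min
CrCl ≈ 50 mL/min → bracket 40–54 mL/min.
80% of 800 mg = 640 mg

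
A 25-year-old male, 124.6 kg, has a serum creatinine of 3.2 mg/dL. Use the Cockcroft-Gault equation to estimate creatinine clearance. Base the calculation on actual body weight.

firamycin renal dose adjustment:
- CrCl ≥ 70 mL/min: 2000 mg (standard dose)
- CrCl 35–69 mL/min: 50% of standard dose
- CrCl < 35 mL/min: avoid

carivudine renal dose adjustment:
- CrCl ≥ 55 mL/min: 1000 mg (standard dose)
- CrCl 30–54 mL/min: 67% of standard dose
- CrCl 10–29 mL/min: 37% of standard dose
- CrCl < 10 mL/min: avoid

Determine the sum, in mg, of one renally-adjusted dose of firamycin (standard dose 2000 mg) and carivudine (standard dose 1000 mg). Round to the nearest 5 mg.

2000 mg

CrCl = (140 − 25) × 124.6 / (72 × 3.2) = 14329.0 / 230.40 ≈ 62.2 mL/min
CrCl ≈ 62 mL/min.
firamycin: 35–69 mL/min → 50% of 2000 mg = 1000 mg.
carivudine: ≥ 55 mL/min → 100% of 1000 mg = 1000 mg.
Total = 1000 + 1000 = 2000 mg.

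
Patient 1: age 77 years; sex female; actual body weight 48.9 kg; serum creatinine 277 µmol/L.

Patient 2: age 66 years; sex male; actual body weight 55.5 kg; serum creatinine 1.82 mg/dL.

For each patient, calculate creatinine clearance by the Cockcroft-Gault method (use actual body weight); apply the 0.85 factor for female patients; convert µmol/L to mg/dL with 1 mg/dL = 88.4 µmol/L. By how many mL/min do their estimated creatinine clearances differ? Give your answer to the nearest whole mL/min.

20 mL/min

Patient 1: SCr = 277 / 88.4 = 3.133 mg/dL
Patient 1: CrCl = (140 − 77) × 48.9 / (72 × 3.133) × 0.85 = 3080.7 / 225.58 × 0.85 ≈ 11.6 mL/min
Patient 2: CrCl = (140 − 66) × 55.5 / (72 × 1.82) = 4107.0 / 131.04 ≈ 31.3 mL/min
|11.6 − 31.3| = 19.7 mL/min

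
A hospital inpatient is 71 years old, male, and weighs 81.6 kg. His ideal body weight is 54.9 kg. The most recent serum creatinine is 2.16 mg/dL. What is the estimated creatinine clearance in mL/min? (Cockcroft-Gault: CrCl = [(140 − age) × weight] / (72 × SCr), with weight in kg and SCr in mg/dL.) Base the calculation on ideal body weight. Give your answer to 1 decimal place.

CrCl = (140 − 71) × 54.9 / (72 × 2.16) = 3788.1 / 155.52 ≈ 24.4 mL/min

24.4 mL/min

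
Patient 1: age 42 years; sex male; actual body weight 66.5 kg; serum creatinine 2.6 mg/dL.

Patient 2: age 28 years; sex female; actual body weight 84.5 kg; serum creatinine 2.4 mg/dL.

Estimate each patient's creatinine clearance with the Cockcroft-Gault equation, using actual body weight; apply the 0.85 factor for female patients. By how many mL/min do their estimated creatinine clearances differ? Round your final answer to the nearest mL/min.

Patient 1: CrCl = (140 − 42) × 66.5 / (72 × 2.6) = 6517.0 / 187.20 ≈ 34.8 mL/min
Patient 2: CrCl = (140 − 28) × 84.5 / (72 × 2.4) × 0.85 = 9464.0 / 172.80 × 0.85 ≈ 46.6 mL/min
|34.8 − 46.6| = 11.8 mL/min

12 mL/min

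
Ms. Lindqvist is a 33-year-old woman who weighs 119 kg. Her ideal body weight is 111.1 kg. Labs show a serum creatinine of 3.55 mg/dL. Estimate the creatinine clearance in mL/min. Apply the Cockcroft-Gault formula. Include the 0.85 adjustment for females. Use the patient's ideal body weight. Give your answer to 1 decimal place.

39.5 mL/min

CrCl = (140 − 33) × 111.1 / (72 × 3.55) × 0.85 = 11887.7 / 255.60 × 0.85 ≈ 39.5 mL/min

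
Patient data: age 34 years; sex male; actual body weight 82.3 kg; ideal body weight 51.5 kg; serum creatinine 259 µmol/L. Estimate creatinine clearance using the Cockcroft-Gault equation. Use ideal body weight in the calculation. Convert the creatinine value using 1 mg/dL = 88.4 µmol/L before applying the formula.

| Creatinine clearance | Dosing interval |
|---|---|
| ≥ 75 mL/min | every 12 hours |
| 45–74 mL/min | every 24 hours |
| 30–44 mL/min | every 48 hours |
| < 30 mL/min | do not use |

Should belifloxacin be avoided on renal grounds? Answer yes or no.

SCr = 259 / 88.4 = 2.93 mg/dL
CrCl = (140 − 34) × 51.5 / (72 × 2.93) = 5459.0 / 210.96 ≈ 25.9 mL/min
CrCl ≈ 26 mL/min, which is < 30 mL/min.

yes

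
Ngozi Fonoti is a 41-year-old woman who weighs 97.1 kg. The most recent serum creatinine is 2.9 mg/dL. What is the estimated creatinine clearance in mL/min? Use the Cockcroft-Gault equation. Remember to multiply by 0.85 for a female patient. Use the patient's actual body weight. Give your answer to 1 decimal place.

39.1 mL/min

CrCl = (140 − 41) × 97.1 / (72 × 2.9) × 0.85 = 9612.9 / 208.80 × 0.85 ≈ 39.1 mL/min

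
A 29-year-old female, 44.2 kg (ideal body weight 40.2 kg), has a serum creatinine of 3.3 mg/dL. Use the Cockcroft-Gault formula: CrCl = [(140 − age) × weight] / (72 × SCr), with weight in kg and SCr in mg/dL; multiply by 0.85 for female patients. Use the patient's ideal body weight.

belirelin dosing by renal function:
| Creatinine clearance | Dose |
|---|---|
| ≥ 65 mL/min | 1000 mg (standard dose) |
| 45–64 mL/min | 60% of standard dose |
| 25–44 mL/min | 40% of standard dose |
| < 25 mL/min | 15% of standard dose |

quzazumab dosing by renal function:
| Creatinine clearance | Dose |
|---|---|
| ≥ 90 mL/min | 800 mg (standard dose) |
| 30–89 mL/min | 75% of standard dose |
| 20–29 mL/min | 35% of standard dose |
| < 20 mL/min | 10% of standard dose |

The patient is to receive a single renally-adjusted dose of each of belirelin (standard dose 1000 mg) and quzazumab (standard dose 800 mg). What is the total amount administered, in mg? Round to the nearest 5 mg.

230 mg

CrCl = (140 − 29) × 40.2 / (72 × 3.3) × 0.85 = 4462.2 / 237.60 × 0.85 ≈ 16.0 mL/min
CrCl ≈ 16 mL/min.
belirelin: < 25 mL/min → 15% of 1000 mg = 150 mg.
quzazumab: < 20 mL/min → 10% of 800 mg = 80 mg.
Total = 150 + 80 = 230 mg.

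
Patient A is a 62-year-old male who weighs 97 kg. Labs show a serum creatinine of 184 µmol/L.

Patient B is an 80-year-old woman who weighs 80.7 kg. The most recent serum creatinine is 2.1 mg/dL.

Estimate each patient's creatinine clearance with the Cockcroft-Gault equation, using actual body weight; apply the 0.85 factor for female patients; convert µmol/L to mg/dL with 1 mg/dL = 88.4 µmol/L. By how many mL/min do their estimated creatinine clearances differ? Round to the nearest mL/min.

23 mL/min

Patient A: SCr = 184 / 88.4 = 2.081 mg/dL
Patient A: CrCl = (140 − 62) × 97 / (72 × 2.081) = 7566.0 / 149.83 ≈ 50.5 mL/min
Patient B: CrCl = (140 − 80) × 80.7 / (72 × 2.1) × 0.85 = 4842.0 / 151.20 × 0.85 ≈ 27.2 mL/min
|50.5 − 27.2| = 23.3 mL/min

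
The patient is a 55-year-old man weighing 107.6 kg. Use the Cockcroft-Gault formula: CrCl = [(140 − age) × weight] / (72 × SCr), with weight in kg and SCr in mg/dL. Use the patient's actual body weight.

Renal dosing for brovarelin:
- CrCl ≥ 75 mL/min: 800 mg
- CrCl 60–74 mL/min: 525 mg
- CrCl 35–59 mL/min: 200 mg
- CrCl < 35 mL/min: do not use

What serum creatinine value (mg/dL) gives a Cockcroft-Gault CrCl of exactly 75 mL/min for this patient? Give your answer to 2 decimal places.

Standard dose requires CrCl ≥ 75 mL/min.
Set (140 − 55) × 107.6 / (72 × SCr) = 75
SCr = (140 − 55) × 107.6 / (72 × 75) = 1.694 mg/dL

1.69 mg/dL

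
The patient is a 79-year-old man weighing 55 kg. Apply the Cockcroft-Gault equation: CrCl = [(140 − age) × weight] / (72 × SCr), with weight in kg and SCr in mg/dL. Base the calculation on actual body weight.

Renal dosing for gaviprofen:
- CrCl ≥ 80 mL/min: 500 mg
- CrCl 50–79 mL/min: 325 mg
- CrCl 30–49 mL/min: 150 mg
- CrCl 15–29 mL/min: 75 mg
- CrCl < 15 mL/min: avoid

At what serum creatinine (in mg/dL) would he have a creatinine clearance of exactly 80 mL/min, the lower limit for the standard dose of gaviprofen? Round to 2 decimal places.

Standard dose requires CrCl ≥ 80 mL/min.
Set (140 − 79) × 55 / (72 × SCr) = 80
SCr = (140 − 79) × 55 / (72 × 80) = 0.582 mg/dL

0.58 mg/dL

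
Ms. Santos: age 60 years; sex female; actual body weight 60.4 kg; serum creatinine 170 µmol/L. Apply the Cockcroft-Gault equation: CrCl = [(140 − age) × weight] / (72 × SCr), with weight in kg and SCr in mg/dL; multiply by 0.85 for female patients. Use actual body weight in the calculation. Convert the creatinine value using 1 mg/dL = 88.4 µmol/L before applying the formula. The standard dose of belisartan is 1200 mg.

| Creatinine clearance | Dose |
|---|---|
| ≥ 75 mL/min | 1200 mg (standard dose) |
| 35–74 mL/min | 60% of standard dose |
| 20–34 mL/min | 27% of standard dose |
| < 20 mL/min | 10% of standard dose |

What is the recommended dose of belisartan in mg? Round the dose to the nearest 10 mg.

SCr = 170 / 88.4 = 1.923 mg/dL
CrCl = (140 − 60) × 60.4 / (72 × 1.923) × 0.85 = 4832.0 / 138.46 × 0.85 ≈ 29.7 mL/min
CrCl ≈ 30 mL/min → bracket 20–34 mL/min.
27% of 1200 mg = 324 mg → 320 mg

320 mg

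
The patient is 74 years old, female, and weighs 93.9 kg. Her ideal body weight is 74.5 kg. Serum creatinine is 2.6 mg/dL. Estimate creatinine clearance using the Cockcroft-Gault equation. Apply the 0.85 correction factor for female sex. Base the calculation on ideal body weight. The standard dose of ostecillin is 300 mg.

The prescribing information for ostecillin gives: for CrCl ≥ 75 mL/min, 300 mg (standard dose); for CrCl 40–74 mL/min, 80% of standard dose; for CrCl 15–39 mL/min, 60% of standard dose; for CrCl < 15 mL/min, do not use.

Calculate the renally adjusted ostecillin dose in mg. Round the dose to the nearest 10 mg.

180 mg

CrCl = (140 − 74) × 74.5 / (72 × 2.6) × 0.85 = 4917.0 / 187.20 × 0.85 ≈ 22.3 mL/min
CrCl ≈ 22 mL/min → bracket 15–39 mL/min.
60% of 300 mg = 180 mg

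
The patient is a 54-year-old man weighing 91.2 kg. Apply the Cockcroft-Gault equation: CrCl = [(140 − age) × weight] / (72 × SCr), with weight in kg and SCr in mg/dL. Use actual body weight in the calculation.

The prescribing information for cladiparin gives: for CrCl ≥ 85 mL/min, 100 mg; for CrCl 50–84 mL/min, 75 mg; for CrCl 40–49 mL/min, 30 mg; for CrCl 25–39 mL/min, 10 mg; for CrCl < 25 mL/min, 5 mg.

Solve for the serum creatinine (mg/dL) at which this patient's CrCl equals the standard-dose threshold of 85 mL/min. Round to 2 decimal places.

1.28 mg/dL

Standard dose requires CrCl ≥ 85 mL/min.
Set (140 − 54) × 91.2 / (72 × SCr) = 85
SCr = (140 − 54) × 91.2 / (72 × 85) = 1.282 mg/dL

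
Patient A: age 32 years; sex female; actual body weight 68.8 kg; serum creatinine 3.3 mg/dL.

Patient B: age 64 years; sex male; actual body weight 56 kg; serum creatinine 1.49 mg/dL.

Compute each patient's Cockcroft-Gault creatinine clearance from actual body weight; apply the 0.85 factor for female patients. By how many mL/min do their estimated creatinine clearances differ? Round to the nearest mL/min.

Patient A: CrCl = (140 − 32) × 68.8 / (72 × 3.3) × 0.85 = 7430.4 / 237.60 × 0.85 ≈ 26.6 mL/min
Patient B: CrCl = (140 − 64) × 56 / (72 × 1.49) = 4256.0 / 107.28 ≈ 39.7 mL/min
|26.6 − 39.7| = 13.1 mL/min

13 mL/min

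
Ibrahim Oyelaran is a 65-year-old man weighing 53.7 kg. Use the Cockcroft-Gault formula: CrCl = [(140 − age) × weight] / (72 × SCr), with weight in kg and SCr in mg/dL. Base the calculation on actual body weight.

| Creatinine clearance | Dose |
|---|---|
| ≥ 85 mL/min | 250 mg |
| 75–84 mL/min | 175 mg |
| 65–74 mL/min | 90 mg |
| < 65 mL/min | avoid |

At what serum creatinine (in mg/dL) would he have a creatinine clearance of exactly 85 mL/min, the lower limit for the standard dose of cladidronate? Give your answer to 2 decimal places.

Standard dose requires CrCl ≥ 85 mL/min.
Set (140 − 65) × 53.7 / (72 × SCr) = 85
SCr = (140 − 65) × 53.7 / (72 × 85) = 0.658 mg/dL

0.66 mg/dL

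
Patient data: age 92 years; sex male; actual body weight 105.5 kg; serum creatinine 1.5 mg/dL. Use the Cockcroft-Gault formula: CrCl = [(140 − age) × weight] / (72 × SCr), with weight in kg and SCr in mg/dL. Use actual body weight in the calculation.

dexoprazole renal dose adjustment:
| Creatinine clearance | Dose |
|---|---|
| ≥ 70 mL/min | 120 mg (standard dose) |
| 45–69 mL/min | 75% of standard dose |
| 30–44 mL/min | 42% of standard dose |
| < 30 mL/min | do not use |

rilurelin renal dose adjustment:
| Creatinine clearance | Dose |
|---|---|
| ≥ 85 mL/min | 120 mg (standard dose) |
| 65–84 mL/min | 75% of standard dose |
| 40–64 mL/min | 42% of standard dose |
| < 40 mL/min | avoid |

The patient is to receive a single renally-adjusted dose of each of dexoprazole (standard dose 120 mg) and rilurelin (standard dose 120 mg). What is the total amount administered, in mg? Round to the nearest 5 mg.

CrCl = (140 − 92) × 105.5 / (72 × 1.5) = 5064.0 / 108.00 ≈ 46.9 mL/min
CrCl ≈ 47 mL/min.
dexoprazole: 45–69 mL/min → 75% of 120 mg = 90 mg.
rilurelin: 40–64 mL/min → 42% of 120 mg = 50.4 mg.
Total = 90 + 50.4 = 140.4 mg.

140 mg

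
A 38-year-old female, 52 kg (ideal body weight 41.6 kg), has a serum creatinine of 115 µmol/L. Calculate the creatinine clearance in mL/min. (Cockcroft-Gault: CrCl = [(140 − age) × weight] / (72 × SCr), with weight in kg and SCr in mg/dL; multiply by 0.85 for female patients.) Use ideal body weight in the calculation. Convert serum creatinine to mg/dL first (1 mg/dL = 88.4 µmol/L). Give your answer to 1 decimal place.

38.5 mL/min

SCr = 115 / 88.4 = 1.301 mg/dL
CrCl = (140 − 38) × 41.6 / (72 × 1.301) × 0.85 = 4243.2 / 93.67 × 0.85 ≈ 38.5 mL/min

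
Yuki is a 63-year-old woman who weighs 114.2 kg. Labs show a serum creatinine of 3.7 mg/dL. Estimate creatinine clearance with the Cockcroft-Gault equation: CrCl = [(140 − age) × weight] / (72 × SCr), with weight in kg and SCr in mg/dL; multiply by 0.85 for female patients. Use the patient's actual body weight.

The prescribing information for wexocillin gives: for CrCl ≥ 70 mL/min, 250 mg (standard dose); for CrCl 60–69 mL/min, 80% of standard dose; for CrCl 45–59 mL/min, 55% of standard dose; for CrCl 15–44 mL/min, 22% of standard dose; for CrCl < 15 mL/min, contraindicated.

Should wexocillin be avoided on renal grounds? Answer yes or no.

no

CrCl = (140 − 63) × 114.2 / (72 × 3.7) × 0.85 = 8793.4 / 266.40 × 0.85 ≈ 28.1 mL/min
CrCl ≈ 28 mL/min, which is ≥ 15 mL/min.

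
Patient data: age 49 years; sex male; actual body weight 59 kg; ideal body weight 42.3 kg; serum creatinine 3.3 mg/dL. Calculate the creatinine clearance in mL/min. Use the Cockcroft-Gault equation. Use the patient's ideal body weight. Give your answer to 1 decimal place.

16.2 mL/min

CrCl = (140 − 49) × 42.3 / (72 × 3.3) = 3849.3 / 237.60 ≈ 16.2 mL/min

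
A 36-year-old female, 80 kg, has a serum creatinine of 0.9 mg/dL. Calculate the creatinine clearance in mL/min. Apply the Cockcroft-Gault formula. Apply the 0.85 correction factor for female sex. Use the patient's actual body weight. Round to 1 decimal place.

109.1 mL/min

CrCl = (140 − 36) × 80 / (72 × 0.9) × 0.85 = 8320.0 / 64.80 × 0.85 ≈ 109.1 mL/min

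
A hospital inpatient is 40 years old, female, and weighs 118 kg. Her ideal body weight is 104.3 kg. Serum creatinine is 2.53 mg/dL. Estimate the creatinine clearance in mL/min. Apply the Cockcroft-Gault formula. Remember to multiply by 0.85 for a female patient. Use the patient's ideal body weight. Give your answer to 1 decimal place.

48.7 mL/min

CrCl = (140 − 40) × 104.3 / (72 × 2.53) × 0.85 = 10430.0 / 182.16 × 0.85 ≈ 48.7 mL/min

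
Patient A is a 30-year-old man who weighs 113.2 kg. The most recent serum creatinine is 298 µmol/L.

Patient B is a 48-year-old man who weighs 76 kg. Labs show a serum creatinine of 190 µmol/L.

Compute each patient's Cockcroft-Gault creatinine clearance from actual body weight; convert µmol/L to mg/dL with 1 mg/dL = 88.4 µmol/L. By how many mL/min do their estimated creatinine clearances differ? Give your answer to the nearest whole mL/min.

6 mL/min

Patient A: SCr = 298 / 88.4 = 3.371 mg/dL
Patient A: CrCl = (140 − 30) × 113.2 / (72 × 3.371) = 12452.0 / 242.71 ≈ 51.3 mL/min
Patient B: SCr = 190 / 88.4 = 2.149 mg/dL
Patient B: CrCl = (140 − 48) × 76 / (72 × 2.149) = 6992.0 / 154.73 ≈ 45.2 mL/min
|51.3 − 45.2| = 6.1 mL/min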